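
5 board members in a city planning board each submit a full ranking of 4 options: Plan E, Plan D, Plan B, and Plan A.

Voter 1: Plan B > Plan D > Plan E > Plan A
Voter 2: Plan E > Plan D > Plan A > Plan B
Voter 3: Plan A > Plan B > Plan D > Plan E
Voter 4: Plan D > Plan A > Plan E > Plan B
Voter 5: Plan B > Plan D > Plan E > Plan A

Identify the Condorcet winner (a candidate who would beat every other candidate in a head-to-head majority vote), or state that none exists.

Head-to-head results (5 voters total):
Plan E vs Plan D: Plan D wins 4–1.
Plan E vs Plan B: Plan B wins 3–2.
Plan E vs Plan A: Plan E wins 3–2.
Plan D vs Plan B: Plan B wins 3–2.
Plan D vs Plan A: Plan D wins 4–1.
Plan B vs Plan A: Plan A wins 3–2.
No candidate beats all others: Plan E beats Plan A beats Plan B beats Plan E, a majority cycle.

None — there is no Condorcet winner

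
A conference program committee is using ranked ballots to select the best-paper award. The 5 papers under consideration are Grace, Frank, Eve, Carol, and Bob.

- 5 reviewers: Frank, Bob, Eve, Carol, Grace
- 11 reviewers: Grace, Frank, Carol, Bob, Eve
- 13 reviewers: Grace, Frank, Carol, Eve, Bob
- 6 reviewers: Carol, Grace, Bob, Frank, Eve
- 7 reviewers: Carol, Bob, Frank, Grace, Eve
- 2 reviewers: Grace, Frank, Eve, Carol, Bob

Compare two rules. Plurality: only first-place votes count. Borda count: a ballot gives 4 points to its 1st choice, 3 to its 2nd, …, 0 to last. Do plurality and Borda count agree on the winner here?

Yes

Plurality first-place counts: Grace 26, Frank 5, Eve 0, Carol 13, Bob 0 → Grace.
Borda totals: Grace 129, Frank 118, Eve 27, Carol 107, Bob 59 → Grace.
The two rules agree on Grace.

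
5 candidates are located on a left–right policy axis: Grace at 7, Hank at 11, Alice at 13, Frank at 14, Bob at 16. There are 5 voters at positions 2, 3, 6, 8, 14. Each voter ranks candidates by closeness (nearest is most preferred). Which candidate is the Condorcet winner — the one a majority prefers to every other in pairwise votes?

With single-peaked preferences on a line, the Condorcet winner is the candidate closest to the median voter.
The median voter (position 6) is closest to Grace at 7.
Check: Grace vs Frank — voters closer to Grace: 4 of 5.

Grace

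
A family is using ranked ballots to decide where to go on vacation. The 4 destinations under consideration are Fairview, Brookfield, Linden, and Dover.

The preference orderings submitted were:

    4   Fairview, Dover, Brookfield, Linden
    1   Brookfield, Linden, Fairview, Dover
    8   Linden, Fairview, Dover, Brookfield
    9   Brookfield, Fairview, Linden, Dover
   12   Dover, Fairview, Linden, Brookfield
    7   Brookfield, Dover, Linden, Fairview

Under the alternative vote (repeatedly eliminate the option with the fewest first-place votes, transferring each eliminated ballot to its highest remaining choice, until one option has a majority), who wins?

Round 1: Brookfield 17, Dover 12, Linden 8, Fairview 4. Fairview has the fewest and is eliminated.
Round 2: Brookfield 17, Dover 16, Linden 8. Linden has the fewest and is eliminated.
Round 3: Dover 24, Brookfield 17. Dover has a majority.

Dover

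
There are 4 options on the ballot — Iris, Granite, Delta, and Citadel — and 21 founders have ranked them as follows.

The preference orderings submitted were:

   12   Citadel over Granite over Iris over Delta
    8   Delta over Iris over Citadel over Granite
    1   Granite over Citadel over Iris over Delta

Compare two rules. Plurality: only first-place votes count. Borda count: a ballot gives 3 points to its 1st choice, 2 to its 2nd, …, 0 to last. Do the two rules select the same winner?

Plurality first-place counts: Iris 0, Granite 1, Delta 8, Citadel 12 → Citadel.
Borda totals: Iris 29, Granite 27, Delta 24, Citadel 46 → Citadel.
The two rules agree on Citadel.

Yes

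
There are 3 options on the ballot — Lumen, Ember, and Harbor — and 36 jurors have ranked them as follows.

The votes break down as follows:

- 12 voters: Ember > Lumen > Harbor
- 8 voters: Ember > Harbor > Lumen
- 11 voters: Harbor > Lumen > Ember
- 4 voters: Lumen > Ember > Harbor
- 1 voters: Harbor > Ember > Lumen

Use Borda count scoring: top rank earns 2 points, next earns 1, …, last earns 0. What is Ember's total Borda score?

45

Borda scores:
  Lumen: 12·1 + 8·0 + 11·1 + 4·2 + 0 = 31
  Ember: 12·2 + 8·2 + 11·0 + 4·1 + 1 = 45
  Harbor: 12·0 + 8·1 + 11·2 + 4·0 + 2 = 32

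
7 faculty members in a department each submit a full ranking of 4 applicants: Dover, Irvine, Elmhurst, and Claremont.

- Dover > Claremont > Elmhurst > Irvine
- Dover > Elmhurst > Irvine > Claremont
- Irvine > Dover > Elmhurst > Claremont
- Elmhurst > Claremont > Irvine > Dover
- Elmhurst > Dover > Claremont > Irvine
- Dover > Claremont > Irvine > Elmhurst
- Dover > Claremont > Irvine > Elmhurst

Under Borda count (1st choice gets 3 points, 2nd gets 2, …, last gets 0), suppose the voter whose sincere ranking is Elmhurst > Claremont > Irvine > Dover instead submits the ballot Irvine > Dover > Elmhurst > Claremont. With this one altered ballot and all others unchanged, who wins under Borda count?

Borda totals with the altered ballot: Dover 18, Irvine 9, Elmhurst 8, Claremont 7.
The winner is unchanged: still Dover.

Dover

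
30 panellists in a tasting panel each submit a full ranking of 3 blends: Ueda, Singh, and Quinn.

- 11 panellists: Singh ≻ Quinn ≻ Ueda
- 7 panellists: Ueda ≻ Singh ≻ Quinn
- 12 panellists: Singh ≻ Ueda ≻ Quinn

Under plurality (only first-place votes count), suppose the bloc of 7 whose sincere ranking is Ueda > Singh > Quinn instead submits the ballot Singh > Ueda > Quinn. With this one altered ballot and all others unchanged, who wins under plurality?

First-place totals with the altered ballot: Ueda 0, Singh 30, Quinn 0.
The winner is unchanged: still Singh.

Singh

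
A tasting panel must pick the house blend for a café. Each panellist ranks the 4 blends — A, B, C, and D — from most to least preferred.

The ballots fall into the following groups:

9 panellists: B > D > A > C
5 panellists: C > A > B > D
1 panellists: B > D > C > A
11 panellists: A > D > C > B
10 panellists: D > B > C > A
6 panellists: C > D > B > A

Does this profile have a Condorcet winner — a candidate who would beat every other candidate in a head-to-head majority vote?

Head-to-head results (42 voters total):
A vs B: B wins 26–16.
A vs C: C wins 22–20.
A vs D: D wins 26–16.
B vs C: C wins 22–20.
B vs D: D wins 27–15.
C vs D: D wins 31–11.
D beats each rival — A (26–16), B (27–15), C (31–11) — so D is the Condorcet winner.

Yes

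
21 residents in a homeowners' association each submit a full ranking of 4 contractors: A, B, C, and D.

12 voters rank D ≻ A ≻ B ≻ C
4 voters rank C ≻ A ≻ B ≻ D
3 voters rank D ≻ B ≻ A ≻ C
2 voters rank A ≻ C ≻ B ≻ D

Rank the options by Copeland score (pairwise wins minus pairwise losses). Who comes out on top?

D

Pairwise results:
  A vs B: A wins 18–3.
  A vs C: A wins 17–4.
  A vs D: D wins 15–6.
  B vs C: B wins 15–6.
  B vs D: D wins 15–6.
  C vs D: D wins 15–6.
Copeland scores (wins − losses):
  A: 2 − 1 = 1
  B: 1 − 2 = -1
  C: 0 − 3 = -3
  D: 3 − 0 = 3
D has the best Copeland score.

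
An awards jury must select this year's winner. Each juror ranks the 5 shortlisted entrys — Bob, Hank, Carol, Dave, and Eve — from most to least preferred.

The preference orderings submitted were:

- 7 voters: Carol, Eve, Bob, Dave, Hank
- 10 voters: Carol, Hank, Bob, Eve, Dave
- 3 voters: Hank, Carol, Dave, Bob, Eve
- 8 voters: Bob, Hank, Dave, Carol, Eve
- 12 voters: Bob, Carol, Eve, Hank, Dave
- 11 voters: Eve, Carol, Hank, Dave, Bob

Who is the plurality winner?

Bob

First-place vote totals:
  Bob: 20
  Hank: 3
  Carol: 17
  Dave: 0
  Eve: 11
Bob has the most first-place votes.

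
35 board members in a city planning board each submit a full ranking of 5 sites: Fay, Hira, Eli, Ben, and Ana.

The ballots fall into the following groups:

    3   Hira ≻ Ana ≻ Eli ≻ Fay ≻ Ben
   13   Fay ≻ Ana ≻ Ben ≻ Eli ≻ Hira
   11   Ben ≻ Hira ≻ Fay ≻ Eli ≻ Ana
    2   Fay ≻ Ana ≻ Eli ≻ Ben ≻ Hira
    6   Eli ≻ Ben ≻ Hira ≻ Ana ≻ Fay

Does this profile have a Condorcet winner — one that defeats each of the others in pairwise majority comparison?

Head-to-head results (35 voters total):
Fay vs Hira: Hira wins 20–15.
Fay vs Eli: Fay wins 26–9.
Fay vs Ben: Fay wins 18–17.
Fay vs Ana: Fay wins 26–9.
Hira vs Eli: Eli wins 21–14.
Hira vs Ben: Ben wins 32–3.
Hira vs Ana: Hira wins 20–15.
Eli vs Ben: Ben wins 24–11.
Eli vs Ana: Ana wins 18–17.
Ben vs Ana: Ana wins 18–17.
No candidate beats all others: Fay beats Eli beats Hira beats Fay, a majority cycle.

No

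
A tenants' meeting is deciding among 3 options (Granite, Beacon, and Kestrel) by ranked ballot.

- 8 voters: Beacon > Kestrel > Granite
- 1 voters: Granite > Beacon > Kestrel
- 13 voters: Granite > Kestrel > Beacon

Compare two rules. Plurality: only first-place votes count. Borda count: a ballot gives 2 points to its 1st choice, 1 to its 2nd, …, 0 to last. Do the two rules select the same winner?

Yes

Plurality first-place counts: Granite 14, Beacon 8, Kestrel 0 → Granite.
Borda totals: Granite 28, Beacon 17, Kestrel 21 → Granite.
The two rules agree on Granite.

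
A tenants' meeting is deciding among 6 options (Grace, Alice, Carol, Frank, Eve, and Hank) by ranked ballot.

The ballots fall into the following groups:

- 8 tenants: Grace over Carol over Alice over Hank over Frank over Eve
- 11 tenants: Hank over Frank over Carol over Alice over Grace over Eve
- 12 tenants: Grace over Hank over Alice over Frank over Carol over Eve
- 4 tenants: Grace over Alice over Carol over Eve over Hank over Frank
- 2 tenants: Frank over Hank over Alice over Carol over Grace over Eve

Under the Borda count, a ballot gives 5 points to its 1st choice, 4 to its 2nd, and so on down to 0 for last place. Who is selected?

Grace

Borda scores:
  Grace: 8·5 + 11·1 + 12·5 + 4·5 + 2·1 = 133
  Alice: 8·3 + 11·2 + 12·3 + 4·4 + 2·3 = 104
  Carol: 8·4 + 11·3 + 12·1 + 4·3 + 2·2 = 93
  Frank: 8·1 + 11·4 + 12·2 + 4·0 + 2·5 = 86
  Eve: 8·0 + 11·0 + 12·0 + 4·2 + 2·0 = 8
  Hank: 8·2 + 11·5 + 12·4 + 4·1 + 2·4 = 131
Grace has the highest total.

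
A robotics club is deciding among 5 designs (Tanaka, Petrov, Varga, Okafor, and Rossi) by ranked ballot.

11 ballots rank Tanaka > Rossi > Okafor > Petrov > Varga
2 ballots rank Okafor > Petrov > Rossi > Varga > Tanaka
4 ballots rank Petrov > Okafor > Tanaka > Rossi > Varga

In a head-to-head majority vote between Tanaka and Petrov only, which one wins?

Tanaka

Ballots ranking Tanaka above Petrov: 11.
Ballots ranking Petrov above Tanaka: 2+4 = 6.
Tanaka wins the head-to-head, 11–6.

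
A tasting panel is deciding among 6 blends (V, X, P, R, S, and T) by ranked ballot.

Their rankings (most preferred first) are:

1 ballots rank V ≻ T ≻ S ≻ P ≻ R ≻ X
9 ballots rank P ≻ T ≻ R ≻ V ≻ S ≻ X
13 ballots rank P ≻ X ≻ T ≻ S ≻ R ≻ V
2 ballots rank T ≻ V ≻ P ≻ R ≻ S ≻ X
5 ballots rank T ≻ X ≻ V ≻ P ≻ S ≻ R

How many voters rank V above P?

Ballots ranking V above P: 1+2+5 = 8.
Ballots ranking P above V: 9+13 = 22.
So 8 of 30 voters prefer V to P.

8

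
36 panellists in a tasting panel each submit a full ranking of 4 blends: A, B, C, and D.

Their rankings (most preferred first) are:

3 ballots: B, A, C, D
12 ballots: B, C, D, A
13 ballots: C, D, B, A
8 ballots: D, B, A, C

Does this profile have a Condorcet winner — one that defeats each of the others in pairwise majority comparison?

No

Head-to-head results (36 voters total):
A vs B: B wins 36–0.
A vs C: C wins 25–11.
A vs D: D wins 33–3.
B vs C: B wins 23–13.
B vs D: D wins 21–15.
C vs D: C wins 28–8.
No candidate beats all others: B beats C beats D beats B, a majority cycle.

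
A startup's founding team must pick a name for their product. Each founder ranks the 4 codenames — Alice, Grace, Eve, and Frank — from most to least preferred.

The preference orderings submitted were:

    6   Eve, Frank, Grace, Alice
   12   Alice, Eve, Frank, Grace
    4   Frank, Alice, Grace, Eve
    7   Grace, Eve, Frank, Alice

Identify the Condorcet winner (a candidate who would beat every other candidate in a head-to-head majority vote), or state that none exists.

There is no Condorcet winner

Head-to-head results (29 voters total):
Alice vs Grace: Alice wins 16–13.
Alice vs Eve: Alice wins 16–13.
Alice vs Frank: Frank wins 17–12.
Grace vs Eve: Eve wins 18–11.
Grace vs Frank: Frank wins 22–7.
Eve vs Frank: Eve wins 25–4.
No candidate beats all others: Alice beats Eve beats Frank beats Alice, a majority cycle.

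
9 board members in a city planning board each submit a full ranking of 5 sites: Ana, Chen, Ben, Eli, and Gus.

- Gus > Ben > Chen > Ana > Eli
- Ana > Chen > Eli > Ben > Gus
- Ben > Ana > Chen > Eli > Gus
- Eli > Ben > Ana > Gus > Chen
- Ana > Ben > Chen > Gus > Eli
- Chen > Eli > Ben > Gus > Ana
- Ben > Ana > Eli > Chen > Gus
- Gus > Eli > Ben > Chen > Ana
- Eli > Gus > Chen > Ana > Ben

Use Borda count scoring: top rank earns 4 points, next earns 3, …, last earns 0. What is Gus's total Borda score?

Borda scores:
  Ana: 1 + 4 + 3 + 2 + 4 + 0 + 3 + 0 + 1 = 18
  Chen: 2 + 3 + 2 + 0 + 2 + 4 + 1 + 1 + 2 = 17
  Ben: 3 + 1 + 4 + 3 + 3 + 2 + 4 + 2 + 0 = 22
  Eli: 0 + 2 + 1 + 4 + 0 + 3 + 2 + 3 + 4 = 19
  Gus: 4 + 0 + 0 + 1 + 1 + 1 + 0 + 4 + 3 = 14

14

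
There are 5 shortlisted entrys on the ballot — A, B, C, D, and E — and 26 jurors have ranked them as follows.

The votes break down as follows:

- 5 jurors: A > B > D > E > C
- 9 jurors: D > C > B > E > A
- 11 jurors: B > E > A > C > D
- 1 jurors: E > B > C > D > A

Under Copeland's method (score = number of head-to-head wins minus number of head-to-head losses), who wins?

Pairwise results:
  A vs B: B wins 21–5.
  A vs C: A wins 16–10.
  A vs D: A wins 16–10.
  A vs E: E wins 21–5.
  B vs C: B wins 17–9.
  B vs D: B wins 17–9.
  B vs E: B wins 25–1.
  C vs D: D wins 14–12.
  C vs E: E wins 17–9.
  D vs E: D wins 14–12.
Copeland scores (wins − losses):
  A: 2 − 2 = 0
  B: 4 − 0 = 4
  C: 0 − 4 = -4
  D: 2 − 2 = 0
  E: 2 − 2 = 0
B has the best Copeland score.

B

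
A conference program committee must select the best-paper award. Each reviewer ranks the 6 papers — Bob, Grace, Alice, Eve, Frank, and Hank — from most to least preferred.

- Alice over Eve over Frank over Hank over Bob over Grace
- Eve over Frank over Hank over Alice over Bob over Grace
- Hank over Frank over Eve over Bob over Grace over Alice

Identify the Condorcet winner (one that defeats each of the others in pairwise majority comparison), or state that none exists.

Head-to-head results (3 voters total):
Bob vs Grace: Bob wins 3–0.
Bob vs Alice: Alice wins 2–1.
Bob vs Eve: Eve wins 3–0.
Bob vs Frank: Frank wins 3–0.
Bob vs Hank: Hank wins 3–0.
Grace vs Alice: Alice wins 2–1.
Grace vs Eve: Eve wins 3–0.
Grace vs Frank: Frank wins 3–0.
Grace vs Hank: Hank wins 3–0.
Alice vs Eve: Eve wins 2–1.
Alice vs Frank: Frank wins 2–1.
Alice vs Hank: Hank wins 2–1.
Eve vs Frank: Eve wins 2–1.
Eve vs Hank: Eve wins 2–1.
Frank vs Hank: Frank wins 2–1.
Eve beats each rival — Bob (3–0), Grace (3–0), Alice (2–1), Frank (2–1), Hank (2–1) — so Eve is the Condorcet winner.

Eve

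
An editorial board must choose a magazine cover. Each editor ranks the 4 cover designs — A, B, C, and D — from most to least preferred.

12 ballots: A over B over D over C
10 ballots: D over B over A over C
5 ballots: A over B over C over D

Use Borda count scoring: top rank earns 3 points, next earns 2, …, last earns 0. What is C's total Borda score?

Borda scores:
  A: 12·3 + 10·1 + 5·3 = 61
  B: 12·2 + 10·2 + 5·2 = 54
  C: 12·0 + 10·0 + 5·1 = 5
  D: 12·1 + 10·3 + 5·0 = 42

5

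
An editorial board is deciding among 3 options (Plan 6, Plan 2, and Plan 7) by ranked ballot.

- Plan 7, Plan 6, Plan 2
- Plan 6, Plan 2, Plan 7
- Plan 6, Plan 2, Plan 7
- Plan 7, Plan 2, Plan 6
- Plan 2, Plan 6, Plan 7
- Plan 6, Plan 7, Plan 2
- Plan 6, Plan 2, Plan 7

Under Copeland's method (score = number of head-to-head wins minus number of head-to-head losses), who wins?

Pairwise results:
  Plan 6 vs Plan 2: Plan 6 wins 5–2.
  Plan 6 vs Plan 7: Plan 6 wins 5–2.
  Plan 2 vs Plan 7: Plan 2 wins 4–3.
Copeland scores (wins − losses):
  Plan 6: 2 − 0 = 2
  Plan 2: 1 − 1 = 0
  Plan 7: 0 − 2 = -2
Plan 6 has the best Copeland score.

Plan 6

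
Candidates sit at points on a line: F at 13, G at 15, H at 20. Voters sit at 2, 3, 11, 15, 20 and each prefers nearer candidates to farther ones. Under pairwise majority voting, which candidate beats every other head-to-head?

F

With single-peaked preferences on a line, the Condorcet winner is the candidate closest to the median voter.
The median voter (position 11) is closest to F at 13.
Check: F vs H — voters closer to F: 4 of 5.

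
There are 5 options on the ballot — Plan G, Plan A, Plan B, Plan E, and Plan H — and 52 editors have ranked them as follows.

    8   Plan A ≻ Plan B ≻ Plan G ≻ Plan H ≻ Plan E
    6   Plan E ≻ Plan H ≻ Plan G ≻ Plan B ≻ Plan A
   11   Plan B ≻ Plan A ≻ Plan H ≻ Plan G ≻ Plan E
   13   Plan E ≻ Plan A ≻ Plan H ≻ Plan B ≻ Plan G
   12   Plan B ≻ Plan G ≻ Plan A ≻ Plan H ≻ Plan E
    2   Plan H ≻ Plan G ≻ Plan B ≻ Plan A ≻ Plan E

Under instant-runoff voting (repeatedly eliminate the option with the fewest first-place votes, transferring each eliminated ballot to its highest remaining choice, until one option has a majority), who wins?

Round 1: Plan B 23, Plan E 19, Plan A 8, Plan H 2, Plan G 0. Plan G has the fewest and is eliminated.
Round 2: Plan B 23, Plan E 19, Plan A 8, Plan H 2. Plan H has the fewest and is eliminated.
Round 3: Plan B 25, Plan E 19, Plan A 8. Plan A has the fewest and is eliminated.
Round 4: Plan B 33, Plan E 19. Plan B has a majority.

Plan B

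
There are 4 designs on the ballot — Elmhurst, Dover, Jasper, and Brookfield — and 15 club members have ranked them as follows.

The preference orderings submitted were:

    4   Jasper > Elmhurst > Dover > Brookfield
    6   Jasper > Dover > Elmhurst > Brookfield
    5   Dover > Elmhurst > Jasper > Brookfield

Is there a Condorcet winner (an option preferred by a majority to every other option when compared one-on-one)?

Head-to-head results (15 voters total):
Elmhurst vs Dover: Dover wins 11–4.
Elmhurst vs Jasper: Jasper wins 10–5.
Elmhurst vs Brookfield: Elmhurst wins 15–0.
Dover vs Jasper: Jasper wins 10–5.
Dover vs Brookfield: Dover wins 15–0.
Jasper vs Brookfield: Jasper wins 15–0.
Jasper beats each rival — Elmhurst (10–5), Dover (10–5), Brookfield (15–0) — so Jasper is the Condorcet winner.

Yes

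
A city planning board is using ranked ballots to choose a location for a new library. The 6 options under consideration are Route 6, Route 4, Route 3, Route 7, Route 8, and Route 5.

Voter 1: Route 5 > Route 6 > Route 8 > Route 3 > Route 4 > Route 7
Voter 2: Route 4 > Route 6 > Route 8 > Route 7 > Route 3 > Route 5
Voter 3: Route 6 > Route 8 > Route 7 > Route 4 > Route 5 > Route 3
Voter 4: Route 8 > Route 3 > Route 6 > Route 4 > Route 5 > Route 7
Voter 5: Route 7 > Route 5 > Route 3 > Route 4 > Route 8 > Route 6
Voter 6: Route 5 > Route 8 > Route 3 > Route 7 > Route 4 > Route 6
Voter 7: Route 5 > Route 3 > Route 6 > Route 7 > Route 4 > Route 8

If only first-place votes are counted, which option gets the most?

First-place vote totals:
  Route 6: 1
  Route 4: 1
  Route 3: 0
  Route 7: 1
  Route 8: 1
  Route 5: 3
Route 5 has the most first-place votes.

Route 5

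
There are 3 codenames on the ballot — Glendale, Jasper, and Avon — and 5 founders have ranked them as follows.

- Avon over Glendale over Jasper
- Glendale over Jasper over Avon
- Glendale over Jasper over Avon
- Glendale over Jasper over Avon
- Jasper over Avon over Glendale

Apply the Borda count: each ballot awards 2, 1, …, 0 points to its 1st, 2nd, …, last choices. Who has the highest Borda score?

Borda scores:
  Glendale: 1 + 2 + 2 + 2 + 0 = 7
  Jasper: 0 + 1 + 1 + 1 + 2 = 5
  Avon: 2 + 0 + 0 + 0 + 1 = 3
Glendale has the highest total.

Glendale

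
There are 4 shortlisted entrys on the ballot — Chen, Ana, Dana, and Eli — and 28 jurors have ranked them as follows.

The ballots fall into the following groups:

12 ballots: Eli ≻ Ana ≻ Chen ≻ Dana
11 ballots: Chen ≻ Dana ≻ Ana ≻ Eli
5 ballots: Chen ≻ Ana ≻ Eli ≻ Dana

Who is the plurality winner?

Chen

First-place vote totals:
  Chen: 16
  Ana: 0
  Dana: 0
  Eli: 12
Chen has the most first-place votes.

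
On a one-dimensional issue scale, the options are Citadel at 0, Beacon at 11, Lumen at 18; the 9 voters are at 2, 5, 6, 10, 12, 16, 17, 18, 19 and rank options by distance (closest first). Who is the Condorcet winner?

Beacon

With single-peaked preferences on a line, the Condorcet winner is the candidate closest to the median voter.
The median voter (position 12) is closest to Beacon at 11.
Check: Beacon vs Citadel — voters closer to Beacon: 7 of 9.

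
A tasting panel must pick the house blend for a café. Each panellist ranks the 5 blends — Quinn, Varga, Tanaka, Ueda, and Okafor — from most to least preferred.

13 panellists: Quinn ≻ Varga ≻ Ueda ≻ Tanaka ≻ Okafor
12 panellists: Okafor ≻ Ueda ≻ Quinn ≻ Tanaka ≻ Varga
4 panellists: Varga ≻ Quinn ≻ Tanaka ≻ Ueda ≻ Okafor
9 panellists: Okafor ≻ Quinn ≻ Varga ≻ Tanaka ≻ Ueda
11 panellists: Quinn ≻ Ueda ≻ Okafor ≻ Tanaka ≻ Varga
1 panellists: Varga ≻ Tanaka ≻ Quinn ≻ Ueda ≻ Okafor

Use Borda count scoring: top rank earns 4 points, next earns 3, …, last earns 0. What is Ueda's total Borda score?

Borda scores:
  Quinn: 13·4 + 12·2 + 4·3 + 9·3 + 11·4 + 2 = 161
  Varga: 13·3 + 12·0 + 4·4 + 9·2 + 11·0 + 4 = 77
  Tanaka: 13·1 + 12·1 + 4·2 + 9·1 + 11·1 + 3 = 56
  Ueda: 13·2 + 12·3 + 4·1 + 9·0 + 11·3 + 1 = 100
  Okafor: 13·0 + 12·4 + 4·0 + 9·4 + 11·2 + 0 = 106

100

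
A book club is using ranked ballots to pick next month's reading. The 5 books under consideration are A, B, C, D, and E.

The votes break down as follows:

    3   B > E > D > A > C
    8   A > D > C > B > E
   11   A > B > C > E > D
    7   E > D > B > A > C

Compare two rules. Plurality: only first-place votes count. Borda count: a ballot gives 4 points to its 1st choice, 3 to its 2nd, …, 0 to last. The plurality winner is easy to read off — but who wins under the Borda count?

Plurality first-place counts: A 19, B 3, C 0, D 0, E 7 → A.
Borda totals: A 86, B 67, C 38, D 51, E 48 → A.

A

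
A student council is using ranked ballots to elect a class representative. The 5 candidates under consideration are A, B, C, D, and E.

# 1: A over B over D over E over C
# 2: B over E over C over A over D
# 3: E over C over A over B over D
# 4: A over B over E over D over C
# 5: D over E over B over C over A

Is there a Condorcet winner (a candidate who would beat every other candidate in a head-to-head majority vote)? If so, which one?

No Condorcet winner

Head-to-head results (5 voters total):
A vs B: A wins 3–2.
A vs C: C wins 3–2.
A vs D: A wins 4–1.
A vs E: E wins 3–2.
B vs C: B wins 4–1.
B vs D: B wins 4–1.
B vs E: B wins 3–2.
C vs D: D wins 3–2.
C vs E: E wins 5–0.
D vs E: E wins 3–2.
No candidate beats all others: A beats B beats C beats A, a majority cycle.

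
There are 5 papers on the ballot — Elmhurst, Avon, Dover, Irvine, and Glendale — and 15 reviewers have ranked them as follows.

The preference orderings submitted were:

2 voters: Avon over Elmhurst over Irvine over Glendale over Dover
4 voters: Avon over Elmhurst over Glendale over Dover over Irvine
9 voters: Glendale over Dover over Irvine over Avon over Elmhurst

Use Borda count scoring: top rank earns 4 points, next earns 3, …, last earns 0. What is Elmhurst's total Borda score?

18

Borda scores:
  Elmhurst: 2·3 + 4·3 + 9·0 = 18
  Avon: 2·4 + 4·4 + 9·1 = 33
  Dover: 2·0 + 4·1 + 9·3 = 31
  Irvine: 2·2 + 4·0 + 9·2 = 22
  Glendale: 2·1 + 4·2 + 9·4 = 46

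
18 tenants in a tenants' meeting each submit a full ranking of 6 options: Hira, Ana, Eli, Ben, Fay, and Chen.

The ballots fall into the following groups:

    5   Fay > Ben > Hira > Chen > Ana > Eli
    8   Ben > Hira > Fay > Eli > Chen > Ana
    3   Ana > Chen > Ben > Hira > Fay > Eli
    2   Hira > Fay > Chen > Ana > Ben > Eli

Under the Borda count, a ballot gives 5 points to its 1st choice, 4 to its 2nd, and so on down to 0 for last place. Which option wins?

Borda scores:
  Hira: 5·3 + 8·4 + 3·2 + 2·5 = 63
  Ana: 5·1 + 8·0 + 3·5 + 2·2 = 24
  Eli: 5·0 + 8·2 + 3·0 + 2·0 = 16
  Ben: 5·4 + 8·5 + 3·3 + 2·1 = 71
  Fay: 5·5 + 8·3 + 3·1 + 2·4 = 60
  Chen: 5·2 + 8·1 + 3·4 + 2·3 = 36
Ben has the highest total.

Ben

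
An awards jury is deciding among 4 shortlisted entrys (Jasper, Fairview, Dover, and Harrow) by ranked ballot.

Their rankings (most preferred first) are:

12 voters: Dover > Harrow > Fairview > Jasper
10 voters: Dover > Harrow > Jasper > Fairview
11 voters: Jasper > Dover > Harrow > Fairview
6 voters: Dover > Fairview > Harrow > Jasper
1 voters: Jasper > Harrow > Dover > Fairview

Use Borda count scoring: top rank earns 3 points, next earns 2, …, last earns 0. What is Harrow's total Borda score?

Borda scores:
  Jasper: 12·0 + 10·1 + 11·3 + 6·0 + 3 = 46
  Fairview: 12·1 + 10·0 + 11·0 + 6·2 + 0 = 24
  Dover: 12·3 + 10·3 + 11·2 + 6·3 + 1 = 107
  Harrow: 12·2 + 10·2 + 11·1 + 6·1 + 2 = 63

63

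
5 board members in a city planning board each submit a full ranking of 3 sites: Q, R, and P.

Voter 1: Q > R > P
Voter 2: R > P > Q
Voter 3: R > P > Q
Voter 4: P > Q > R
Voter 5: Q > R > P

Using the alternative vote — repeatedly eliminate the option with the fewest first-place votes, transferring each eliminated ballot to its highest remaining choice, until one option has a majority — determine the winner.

Q

Round 1: Q 2, R 2, P 1. P has the fewest and is eliminated.
Round 2: Q 3, R 2. Q has a majority.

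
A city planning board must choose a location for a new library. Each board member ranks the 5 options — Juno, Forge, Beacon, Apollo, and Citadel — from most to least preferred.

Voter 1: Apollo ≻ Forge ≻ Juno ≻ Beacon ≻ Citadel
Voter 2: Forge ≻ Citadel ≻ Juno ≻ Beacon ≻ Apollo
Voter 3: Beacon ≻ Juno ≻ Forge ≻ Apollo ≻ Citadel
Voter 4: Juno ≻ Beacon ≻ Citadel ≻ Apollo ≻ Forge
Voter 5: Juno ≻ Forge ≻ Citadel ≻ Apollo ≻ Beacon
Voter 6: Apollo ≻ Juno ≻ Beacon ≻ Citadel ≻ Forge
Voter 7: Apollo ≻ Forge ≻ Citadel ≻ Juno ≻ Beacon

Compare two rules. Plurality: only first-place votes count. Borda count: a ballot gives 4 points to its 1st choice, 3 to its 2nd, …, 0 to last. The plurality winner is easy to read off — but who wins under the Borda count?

Plurality first-place counts: Juno 2, Forge 1, Beacon 1, Apollo 3, Citadel 0 → Apollo.
Borda totals: Juno 19, Forge 15, Beacon 11, Apollo 15, Citadel 10 → Juno.

Juno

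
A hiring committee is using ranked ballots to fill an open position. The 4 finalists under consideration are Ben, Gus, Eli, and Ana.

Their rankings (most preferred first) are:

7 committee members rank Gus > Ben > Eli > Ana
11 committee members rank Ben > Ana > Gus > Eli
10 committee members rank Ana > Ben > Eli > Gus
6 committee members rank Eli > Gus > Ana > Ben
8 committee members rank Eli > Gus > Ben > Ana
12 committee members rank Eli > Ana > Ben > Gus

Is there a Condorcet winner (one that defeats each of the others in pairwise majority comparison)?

Head-to-head results (54 voters total):
Ben vs Gus: Ben wins 33–21.
Ben vs Eli: Ben wins 28–26.
Ben vs Ana: Ana wins 28–26.
Gus vs Eli: Eli wins 36–18.
Gus vs Ana: Ana wins 33–21.
Eli vs Ana: Eli wins 33–21.
No candidate beats all others: Ben beats Eli beats Ana beats Ben, a majority cycle.

No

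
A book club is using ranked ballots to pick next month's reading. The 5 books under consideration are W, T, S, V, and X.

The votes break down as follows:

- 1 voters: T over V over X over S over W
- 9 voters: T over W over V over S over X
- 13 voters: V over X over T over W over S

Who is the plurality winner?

First-place vote totals:
  W: 0
  T: 10
  S: 0
  V: 13
  X: 0
V has the most first-place votes.

V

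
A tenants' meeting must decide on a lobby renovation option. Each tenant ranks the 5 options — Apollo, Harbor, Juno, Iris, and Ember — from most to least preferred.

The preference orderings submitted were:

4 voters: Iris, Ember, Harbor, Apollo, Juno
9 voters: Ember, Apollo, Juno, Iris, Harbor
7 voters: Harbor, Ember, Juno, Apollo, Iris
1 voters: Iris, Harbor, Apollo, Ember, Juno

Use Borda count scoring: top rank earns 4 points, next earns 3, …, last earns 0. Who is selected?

Borda scores:
  Apollo: 4·1 + 9·3 + 7·1 + 2 = 40
  Harbor: 4·2 + 9·0 + 7·4 + 3 = 39
  Juno: 4·0 + 9·2 + 7·2 + 0 = 32
  Iris: 4·4 + 9·1 + 7·0 + 4 = 29
  Ember: 4·3 + 9·4 + 7·3 + 1 = 70
Ember has the highest total.

Ember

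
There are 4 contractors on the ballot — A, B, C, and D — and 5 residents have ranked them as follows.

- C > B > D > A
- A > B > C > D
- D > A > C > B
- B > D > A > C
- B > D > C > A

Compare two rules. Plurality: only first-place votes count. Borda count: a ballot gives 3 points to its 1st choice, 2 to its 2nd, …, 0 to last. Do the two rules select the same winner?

Plurality first-place counts: A 1, B 2, C 1, D 1 → B.
Borda totals: A 6, B 10, C 6, D 8 → B.
The two rules agree on B.

Yes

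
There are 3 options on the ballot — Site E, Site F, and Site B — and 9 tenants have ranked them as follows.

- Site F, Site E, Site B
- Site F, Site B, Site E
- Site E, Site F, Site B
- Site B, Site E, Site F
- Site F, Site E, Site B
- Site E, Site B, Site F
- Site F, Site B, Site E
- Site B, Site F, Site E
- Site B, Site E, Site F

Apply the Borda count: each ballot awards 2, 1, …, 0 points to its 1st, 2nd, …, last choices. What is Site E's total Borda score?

Borda scores:
  Site E: 1 + 0 + 2 + 1 + 1 + 2 + 0 + 0 + 1 = 8
  Site F: 2 + 2 + 1 + 0 + 2 + 0 + 2 + 1 + 0 = 10
  Site B: 0 + 1 + 0 + 2 + 0 + 1 + 1 + 2 + 2 = 9

8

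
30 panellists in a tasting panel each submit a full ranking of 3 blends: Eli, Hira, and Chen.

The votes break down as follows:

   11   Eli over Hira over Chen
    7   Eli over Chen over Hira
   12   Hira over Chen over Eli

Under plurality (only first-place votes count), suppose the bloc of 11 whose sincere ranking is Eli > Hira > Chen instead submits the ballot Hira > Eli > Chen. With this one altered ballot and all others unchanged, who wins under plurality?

First-place totals with the altered ballot: Eli 7, Hira 23, Chen 0.
The switch changes the winner from Eli to Hira.

Hira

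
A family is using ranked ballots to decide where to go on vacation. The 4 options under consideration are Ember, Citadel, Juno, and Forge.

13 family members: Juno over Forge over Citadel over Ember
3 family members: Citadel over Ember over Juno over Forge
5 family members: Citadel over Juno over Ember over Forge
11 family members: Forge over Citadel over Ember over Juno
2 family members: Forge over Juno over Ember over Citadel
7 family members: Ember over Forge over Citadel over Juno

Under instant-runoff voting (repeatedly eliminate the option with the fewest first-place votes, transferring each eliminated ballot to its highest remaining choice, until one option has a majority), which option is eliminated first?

Ember

Round 1: Juno 13, Forge 13, Citadel 8, Ember 7. Ember has the fewest and is eliminated.
Round 2: Forge 20, Juno 13, Citadel 8. Citadel has the fewest and is eliminated.
Round 3: Juno 21, Forge 20. Juno has a majority.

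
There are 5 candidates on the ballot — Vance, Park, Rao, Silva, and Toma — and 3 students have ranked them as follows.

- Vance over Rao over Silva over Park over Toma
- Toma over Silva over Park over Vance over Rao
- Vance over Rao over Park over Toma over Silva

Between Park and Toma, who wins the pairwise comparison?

Park

Ballots ranking Park above Toma: 2.
Ballots ranking Toma above Park: 1.
Park wins the head-to-head, 2–1.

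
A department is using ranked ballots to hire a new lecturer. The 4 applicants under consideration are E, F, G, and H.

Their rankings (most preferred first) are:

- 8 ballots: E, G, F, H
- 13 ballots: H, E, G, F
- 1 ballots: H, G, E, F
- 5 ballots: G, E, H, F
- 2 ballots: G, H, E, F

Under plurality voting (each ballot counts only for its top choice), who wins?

First-place vote totals:
  E: 8
  F: 0
  G: 7
  H: 14
H has the most first-place votes.

H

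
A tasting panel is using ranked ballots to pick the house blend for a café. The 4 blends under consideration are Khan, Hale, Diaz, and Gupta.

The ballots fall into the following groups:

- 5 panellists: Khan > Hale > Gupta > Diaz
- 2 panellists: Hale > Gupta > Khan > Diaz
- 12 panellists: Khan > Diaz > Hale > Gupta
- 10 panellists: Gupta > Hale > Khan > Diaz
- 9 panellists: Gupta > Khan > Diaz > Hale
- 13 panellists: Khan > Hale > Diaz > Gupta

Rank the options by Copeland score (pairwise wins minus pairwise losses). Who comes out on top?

Pairwise results:
  Khan vs Hale: Khan wins 39–12.
  Khan vs Diaz: Khan wins 51–0.
  Khan vs Gupta: Khan wins 30–21.
  Hale vs Diaz: Hale wins 30–21.
  Hale vs Gupta: Hale wins 32–19.
  Diaz vs Gupta: Gupta wins 26–25.
Copeland scores (wins − losses):
  Khan: 3 − 0 = 3
  Hale: 2 − 1 = 1
  Diaz: 0 − 3 = -3
  Gupta: 1 − 2 = -1
Khan has the best Copeland score.

Khan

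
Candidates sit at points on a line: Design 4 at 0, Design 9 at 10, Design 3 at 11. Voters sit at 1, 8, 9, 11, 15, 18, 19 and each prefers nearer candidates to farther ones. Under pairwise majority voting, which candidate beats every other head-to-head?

Design 3

With single-peaked preferences on a line, the Condorcet winner is the candidate closest to the median voter.
The median voter (position 11) is closest to Design 3 at 11.
Check: Design 3 vs Design 9 — voters closer to Design 3: 4 of 7.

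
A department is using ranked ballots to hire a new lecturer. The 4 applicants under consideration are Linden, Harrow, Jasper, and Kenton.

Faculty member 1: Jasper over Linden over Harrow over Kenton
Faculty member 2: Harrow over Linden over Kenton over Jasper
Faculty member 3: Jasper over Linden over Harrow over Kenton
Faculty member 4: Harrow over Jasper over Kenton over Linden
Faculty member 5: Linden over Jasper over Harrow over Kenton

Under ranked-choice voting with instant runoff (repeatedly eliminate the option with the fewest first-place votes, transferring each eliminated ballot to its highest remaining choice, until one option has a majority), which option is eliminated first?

Kenton

Round 1: Harrow 2, Jasper 2, Linden 1, Kenton 0. Kenton has the fewest and is eliminated.
Round 2: Harrow 2, Jasper 2, Linden 1. Linden has the fewest and is eliminated.
Round 3: Jasper 3, Harrow 2. Jasper has a majority.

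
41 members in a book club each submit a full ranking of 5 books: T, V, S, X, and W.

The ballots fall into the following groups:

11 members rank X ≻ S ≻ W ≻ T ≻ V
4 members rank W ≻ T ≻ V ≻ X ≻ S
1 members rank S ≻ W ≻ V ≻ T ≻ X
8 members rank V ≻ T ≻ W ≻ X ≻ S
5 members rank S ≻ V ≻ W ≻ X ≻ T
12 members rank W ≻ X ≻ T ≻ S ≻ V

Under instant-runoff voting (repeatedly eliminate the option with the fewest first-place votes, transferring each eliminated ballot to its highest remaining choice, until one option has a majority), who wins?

Round 1: W 16, X 11, V 8, S 6, T 0. T has the fewest and is eliminated.
Round 2: W 16, X 11, V 8, S 6. S has the fewest and is eliminated.
Round 3: W 17, V 13, X 11. X has the fewest and is eliminated.
Round 4: W 28, V 13. W has a majority.

W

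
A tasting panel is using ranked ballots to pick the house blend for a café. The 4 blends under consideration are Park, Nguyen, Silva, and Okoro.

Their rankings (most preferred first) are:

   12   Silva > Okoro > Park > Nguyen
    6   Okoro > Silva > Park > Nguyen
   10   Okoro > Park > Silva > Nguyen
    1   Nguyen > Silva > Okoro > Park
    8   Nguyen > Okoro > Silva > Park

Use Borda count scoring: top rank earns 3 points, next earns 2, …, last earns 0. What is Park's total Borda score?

Borda scores:
  Park: 12·1 + 6·1 + 10·2 + 0 + 8·0 = 38
  Nguyen: 12·0 + 6·0 + 10·0 + 3 + 8·3 = 27
  Silva: 12·3 + 6·2 + 10·1 + 2 + 8·1 = 68
  Okoro: 12·2 + 6·3 + 10·3 + 1 + 8·2 = 89

38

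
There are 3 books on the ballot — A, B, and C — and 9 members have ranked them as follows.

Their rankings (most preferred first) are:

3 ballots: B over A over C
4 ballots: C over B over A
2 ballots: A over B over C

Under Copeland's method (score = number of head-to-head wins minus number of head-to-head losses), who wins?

Pairwise results:
  A vs B: B wins 7–2.
  A vs C: A wins 5–4.
  B vs C: B wins 5–4.
Copeland scores (wins − losses):
  A: 1 − 1 = 0
  B: 2 − 0 = 2
  C: 0 − 2 = -2
B has the best Copeland score.

B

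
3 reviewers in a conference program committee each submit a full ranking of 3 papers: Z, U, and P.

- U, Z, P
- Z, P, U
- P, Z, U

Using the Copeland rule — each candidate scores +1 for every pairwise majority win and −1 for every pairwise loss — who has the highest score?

Z

Pairwise results:
  Z vs U: Z wins 2–1.
  Z vs P: Z wins 2–1.
  U vs P: P wins 2–1.
Copeland scores (wins − losses):
  Z: 2 − 0 = 2
  U: 0 − 2 = -2
  P: 1 − 1 = 0
Z has the best Copeland score.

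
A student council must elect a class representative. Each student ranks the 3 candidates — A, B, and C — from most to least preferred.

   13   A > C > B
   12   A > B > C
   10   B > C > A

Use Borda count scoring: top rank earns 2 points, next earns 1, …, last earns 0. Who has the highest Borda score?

Borda scores:
  A: 13·2 + 12·2 + 10·0 = 50
  B: 13·0 + 12·1 + 10·2 = 32
  C: 13·1 + 12·0 + 10·1 = 23
A has the highest total.

A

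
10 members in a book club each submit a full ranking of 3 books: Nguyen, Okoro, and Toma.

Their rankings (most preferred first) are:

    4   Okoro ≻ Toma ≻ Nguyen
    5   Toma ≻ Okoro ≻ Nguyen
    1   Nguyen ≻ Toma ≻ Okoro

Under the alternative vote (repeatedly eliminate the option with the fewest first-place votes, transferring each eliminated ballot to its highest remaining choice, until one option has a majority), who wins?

Toma

Round 1: Toma 5, Okoro 4, Nguyen 1. Nguyen has the fewest and is eliminated.
Round 2: Toma 6, Okoro 4. Toma has a majority.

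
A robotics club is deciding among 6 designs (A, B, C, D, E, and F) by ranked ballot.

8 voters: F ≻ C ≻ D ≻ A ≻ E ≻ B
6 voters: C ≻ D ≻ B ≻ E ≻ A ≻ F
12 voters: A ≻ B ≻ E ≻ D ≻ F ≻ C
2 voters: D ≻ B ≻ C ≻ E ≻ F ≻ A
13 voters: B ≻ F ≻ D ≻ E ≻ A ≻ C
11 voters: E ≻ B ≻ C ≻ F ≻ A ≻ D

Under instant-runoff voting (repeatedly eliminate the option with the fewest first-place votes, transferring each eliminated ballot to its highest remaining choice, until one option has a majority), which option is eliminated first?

D

Round 1: B 13, A 12, E 11, F 8, C 6, D 2. D has the fewest and is eliminated.
Round 2: B 15, A 12, E 11, F 8, C 6. C has the fewest and is eliminated.
Round 3: B 21, A 12, E 11, F 8. F has the fewest and is eliminated.
Round 4: B 21, A 20, E 11. E has the fewest and is eliminated.
Round 5: B 32, A 20. B has a majority.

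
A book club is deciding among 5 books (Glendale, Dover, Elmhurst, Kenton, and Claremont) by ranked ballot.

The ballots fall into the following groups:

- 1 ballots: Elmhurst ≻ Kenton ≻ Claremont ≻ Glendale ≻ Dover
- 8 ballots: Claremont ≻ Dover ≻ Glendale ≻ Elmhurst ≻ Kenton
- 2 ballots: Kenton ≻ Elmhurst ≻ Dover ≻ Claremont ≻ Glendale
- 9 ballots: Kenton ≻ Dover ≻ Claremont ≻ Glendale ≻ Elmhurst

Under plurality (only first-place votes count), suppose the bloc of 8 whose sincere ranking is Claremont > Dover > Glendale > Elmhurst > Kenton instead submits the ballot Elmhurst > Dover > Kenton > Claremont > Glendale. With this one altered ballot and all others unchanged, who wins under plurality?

First-place totals with the altered ballot: Glendale 0, Dover 0, Elmhurst 9, Kenton 11, Claremont 0.
The winner is unchanged: still Kenton.

Kenton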